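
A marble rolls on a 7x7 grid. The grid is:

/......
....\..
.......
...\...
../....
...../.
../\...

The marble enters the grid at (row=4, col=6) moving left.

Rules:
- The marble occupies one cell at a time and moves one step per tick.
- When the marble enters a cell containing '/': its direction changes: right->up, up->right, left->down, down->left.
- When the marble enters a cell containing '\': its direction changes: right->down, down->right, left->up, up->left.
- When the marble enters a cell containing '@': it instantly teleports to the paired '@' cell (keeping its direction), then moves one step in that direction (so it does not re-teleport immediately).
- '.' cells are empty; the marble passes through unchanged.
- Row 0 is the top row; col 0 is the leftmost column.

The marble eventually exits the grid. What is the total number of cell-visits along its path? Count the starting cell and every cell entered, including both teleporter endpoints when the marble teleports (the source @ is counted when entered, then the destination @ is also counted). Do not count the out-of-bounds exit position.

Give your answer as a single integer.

Step 1: enter (4,6), '.' pass, move left to (4,5)
Step 2: enter (4,5), '.' pass, move left to (4,4)
Step 3: enter (4,4), '.' pass, move left to (4,3)
Step 4: enter (4,3), '.' pass, move left to (4,2)
Step 5: enter (4,2), '/' deflects left->down, move down to (5,2)
Step 6: enter (5,2), '.' pass, move down to (6,2)
Step 7: enter (6,2), '/' deflects down->left, move left to (6,1)
Step 8: enter (6,1), '.' pass, move left to (6,0)
Step 9: enter (6,0), '.' pass, move left to (6,-1)
Step 10: at (6,-1) — EXIT via left edge, pos 6
Path length (cell visits): 9

Answer: 9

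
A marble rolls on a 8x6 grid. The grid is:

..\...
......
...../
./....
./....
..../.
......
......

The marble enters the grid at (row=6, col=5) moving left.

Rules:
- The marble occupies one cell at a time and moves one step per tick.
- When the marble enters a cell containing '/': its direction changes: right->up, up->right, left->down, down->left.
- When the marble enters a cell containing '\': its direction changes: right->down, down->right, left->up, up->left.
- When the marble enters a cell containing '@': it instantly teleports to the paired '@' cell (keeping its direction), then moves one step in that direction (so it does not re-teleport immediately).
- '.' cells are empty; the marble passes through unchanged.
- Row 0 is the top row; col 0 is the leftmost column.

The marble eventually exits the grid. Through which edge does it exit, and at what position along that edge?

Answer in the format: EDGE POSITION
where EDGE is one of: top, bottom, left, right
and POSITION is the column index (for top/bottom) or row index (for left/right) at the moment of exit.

Answer: left 6

Derivation:
Step 1: enter (6,5), '.' pass, move left to (6,4)
Step 2: enter (6,4), '.' pass, move left to (6,3)
Step 3: enter (6,3), '.' pass, move left to (6,2)
Step 4: enter (6,2), '.' pass, move left to (6,1)
Step 5: enter (6,1), '.' pass, move left to (6,0)
Step 6: enter (6,0), '.' pass, move left to (6,-1)
Step 7: at (6,-1) — EXIT via left edge, pos 6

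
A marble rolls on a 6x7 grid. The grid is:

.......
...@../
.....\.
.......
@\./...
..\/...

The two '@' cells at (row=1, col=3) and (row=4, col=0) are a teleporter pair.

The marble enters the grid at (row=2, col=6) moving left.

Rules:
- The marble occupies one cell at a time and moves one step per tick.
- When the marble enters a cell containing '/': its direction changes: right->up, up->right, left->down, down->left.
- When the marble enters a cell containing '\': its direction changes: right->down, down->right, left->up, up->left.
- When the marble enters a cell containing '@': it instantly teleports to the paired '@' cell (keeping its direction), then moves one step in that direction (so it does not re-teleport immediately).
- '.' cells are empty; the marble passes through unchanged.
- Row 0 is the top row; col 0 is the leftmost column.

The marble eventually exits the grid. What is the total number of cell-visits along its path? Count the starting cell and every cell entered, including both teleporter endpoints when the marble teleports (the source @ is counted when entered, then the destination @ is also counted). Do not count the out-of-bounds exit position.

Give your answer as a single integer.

Answer: 4

Derivation:
Step 1: enter (2,6), '.' pass, move left to (2,5)
Step 2: enter (2,5), '\' deflects left->up, move up to (1,5)
Step 3: enter (1,5), '.' pass, move up to (0,5)
Step 4: enter (0,5), '.' pass, move up to (-1,5)
Step 5: at (-1,5) — EXIT via top edge, pos 5
Path length (cell visits): 4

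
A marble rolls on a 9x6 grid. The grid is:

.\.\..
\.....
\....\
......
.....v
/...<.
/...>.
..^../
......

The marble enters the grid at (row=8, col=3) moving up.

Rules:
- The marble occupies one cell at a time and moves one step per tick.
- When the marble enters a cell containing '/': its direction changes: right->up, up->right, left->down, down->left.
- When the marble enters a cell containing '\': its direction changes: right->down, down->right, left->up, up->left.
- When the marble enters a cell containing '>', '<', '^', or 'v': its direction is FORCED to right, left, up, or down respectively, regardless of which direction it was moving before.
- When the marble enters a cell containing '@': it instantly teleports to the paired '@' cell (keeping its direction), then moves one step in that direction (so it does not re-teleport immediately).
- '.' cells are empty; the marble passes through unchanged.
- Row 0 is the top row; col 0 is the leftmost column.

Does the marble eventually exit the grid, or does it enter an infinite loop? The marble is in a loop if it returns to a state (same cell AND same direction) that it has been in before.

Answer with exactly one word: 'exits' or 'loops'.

Step 1: enter (8,3), '.' pass, move up to (7,3)
Step 2: enter (7,3), '.' pass, move up to (6,3)
Step 3: enter (6,3), '.' pass, move up to (5,3)
Step 4: enter (5,3), '.' pass, move up to (4,3)
Step 5: enter (4,3), '.' pass, move up to (3,3)
Step 6: enter (3,3), '.' pass, move up to (2,3)
Step 7: enter (2,3), '.' pass, move up to (1,3)
Step 8: enter (1,3), '.' pass, move up to (0,3)
Step 9: enter (0,3), '\' deflects up->left, move left to (0,2)
Step 10: enter (0,2), '.' pass, move left to (0,1)
Step 11: enter (0,1), '\' deflects left->up, move up to (-1,1)
Step 12: at (-1,1) — EXIT via top edge, pos 1

Answer: exits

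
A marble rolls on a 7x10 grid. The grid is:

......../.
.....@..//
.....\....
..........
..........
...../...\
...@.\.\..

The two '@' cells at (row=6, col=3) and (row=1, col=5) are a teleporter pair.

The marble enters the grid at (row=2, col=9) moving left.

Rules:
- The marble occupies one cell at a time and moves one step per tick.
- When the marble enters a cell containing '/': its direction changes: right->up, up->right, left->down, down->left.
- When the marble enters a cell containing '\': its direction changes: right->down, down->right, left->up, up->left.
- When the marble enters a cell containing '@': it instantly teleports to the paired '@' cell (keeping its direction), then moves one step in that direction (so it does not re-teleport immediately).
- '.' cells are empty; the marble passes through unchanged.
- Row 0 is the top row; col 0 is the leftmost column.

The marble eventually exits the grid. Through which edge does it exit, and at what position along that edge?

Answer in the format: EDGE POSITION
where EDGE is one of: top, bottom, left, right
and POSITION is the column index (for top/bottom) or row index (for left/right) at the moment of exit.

Answer: top 3

Derivation:
Step 1: enter (2,9), '.' pass, move left to (2,8)
Step 2: enter (2,8), '.' pass, move left to (2,7)
Step 3: enter (2,7), '.' pass, move left to (2,6)
Step 4: enter (2,6), '.' pass, move left to (2,5)
Step 5: enter (2,5), '\' deflects left->up, move up to (1,5)
Step 6: enter (1,5), '@' teleport (1,5)->(6,3), also enter (6,3), move up to (5,3)
Step 7: enter (5,3), '.' pass, move up to (4,3)
Step 8: enter (4,3), '.' pass, move up to (3,3)
Step 9: enter (3,3), '.' pass, move up to (2,3)
Step 10: enter (2,3), '.' pass, move up to (1,3)
Step 11: enter (1,3), '.' pass, move up to (0,3)
Step 12: enter (0,3), '.' pass, move up to (-1,3)
Step 13: at (-1,3) — EXIT via top edge, pos 3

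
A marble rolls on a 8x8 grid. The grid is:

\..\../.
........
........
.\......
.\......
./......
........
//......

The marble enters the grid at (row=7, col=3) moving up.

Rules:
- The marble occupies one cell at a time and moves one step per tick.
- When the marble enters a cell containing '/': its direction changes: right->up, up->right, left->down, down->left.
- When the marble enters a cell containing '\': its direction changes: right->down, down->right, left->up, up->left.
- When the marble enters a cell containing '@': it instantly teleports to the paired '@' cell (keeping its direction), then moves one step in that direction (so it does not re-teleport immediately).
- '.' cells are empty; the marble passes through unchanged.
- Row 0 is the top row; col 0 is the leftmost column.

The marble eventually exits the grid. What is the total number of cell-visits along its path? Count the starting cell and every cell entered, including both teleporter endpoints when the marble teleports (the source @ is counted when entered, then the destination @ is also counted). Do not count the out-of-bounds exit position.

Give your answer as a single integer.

Answer: 11

Derivation:
Step 1: enter (7,3), '.' pass, move up to (6,3)
Step 2: enter (6,3), '.' pass, move up to (5,3)
Step 3: enter (5,3), '.' pass, move up to (4,3)
Step 4: enter (4,3), '.' pass, move up to (3,3)
Step 5: enter (3,3), '.' pass, move up to (2,3)
Step 6: enter (2,3), '.' pass, move up to (1,3)
Step 7: enter (1,3), '.' pass, move up to (0,3)
Step 8: enter (0,3), '\' deflects up->left, move left to (0,2)
Step 9: enter (0,2), '.' pass, move left to (0,1)
Step 10: enter (0,1), '.' pass, move left to (0,0)
Step 11: enter (0,0), '\' deflects left->up, move up to (-1,0)
Step 12: at (-1,0) — EXIT via top edge, pos 0
Path length (cell visits): 11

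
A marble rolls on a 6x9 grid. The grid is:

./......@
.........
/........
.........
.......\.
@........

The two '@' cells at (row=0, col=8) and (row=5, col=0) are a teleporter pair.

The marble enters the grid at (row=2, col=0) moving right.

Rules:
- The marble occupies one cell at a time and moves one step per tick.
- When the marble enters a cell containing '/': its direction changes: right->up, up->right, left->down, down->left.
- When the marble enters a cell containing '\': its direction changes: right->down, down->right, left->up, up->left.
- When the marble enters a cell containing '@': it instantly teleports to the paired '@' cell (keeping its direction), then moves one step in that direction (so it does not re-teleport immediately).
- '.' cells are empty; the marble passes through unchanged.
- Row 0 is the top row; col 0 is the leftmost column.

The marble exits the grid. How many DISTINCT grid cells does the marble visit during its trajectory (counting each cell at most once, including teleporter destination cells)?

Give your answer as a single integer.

Step 1: enter (2,0), '/' deflects right->up, move up to (1,0)
Step 2: enter (1,0), '.' pass, move up to (0,0)
Step 3: enter (0,0), '.' pass, move up to (-1,0)
Step 4: at (-1,0) — EXIT via top edge, pos 0
Distinct cells visited: 3 (path length 3)

Answer: 3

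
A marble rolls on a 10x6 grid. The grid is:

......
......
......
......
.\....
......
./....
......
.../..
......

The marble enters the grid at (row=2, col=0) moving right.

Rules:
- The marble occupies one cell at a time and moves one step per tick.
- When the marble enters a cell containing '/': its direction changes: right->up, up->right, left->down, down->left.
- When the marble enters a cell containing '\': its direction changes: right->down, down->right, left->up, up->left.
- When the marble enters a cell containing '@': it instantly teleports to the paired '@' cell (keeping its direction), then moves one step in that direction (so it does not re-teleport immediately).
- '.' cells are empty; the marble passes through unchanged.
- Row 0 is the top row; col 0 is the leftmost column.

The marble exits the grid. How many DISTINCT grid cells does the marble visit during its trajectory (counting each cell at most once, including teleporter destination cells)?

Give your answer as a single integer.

Answer: 6

Derivation:
Step 1: enter (2,0), '.' pass, move right to (2,1)
Step 2: enter (2,1), '.' pass, move right to (2,2)
Step 3: enter (2,2), '.' pass, move right to (2,3)
Step 4: enter (2,3), '.' pass, move right to (2,4)
Step 5: enter (2,4), '.' pass, move right to (2,5)
Step 6: enter (2,5), '.' pass, move right to (2,6)
Step 7: at (2,6) — EXIT via right edge, pos 2
Distinct cells visited: 6 (path length 6)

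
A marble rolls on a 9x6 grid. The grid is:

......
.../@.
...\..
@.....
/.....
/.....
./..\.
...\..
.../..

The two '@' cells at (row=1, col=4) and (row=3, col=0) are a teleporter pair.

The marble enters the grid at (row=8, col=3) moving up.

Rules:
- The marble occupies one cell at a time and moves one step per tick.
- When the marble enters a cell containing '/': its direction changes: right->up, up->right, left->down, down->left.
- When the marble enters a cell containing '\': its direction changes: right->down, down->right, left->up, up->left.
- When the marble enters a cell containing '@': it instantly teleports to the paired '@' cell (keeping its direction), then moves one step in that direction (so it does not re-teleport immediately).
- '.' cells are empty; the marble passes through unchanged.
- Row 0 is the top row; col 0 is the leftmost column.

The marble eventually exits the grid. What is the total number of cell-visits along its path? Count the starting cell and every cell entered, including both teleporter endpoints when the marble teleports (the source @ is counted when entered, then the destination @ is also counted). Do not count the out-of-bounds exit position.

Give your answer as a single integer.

Step 1: enter (8,3), '/' deflects up->right, move right to (8,4)
Step 2: enter (8,4), '.' pass, move right to (8,5)
Step 3: enter (8,5), '.' pass, move right to (8,6)
Step 4: at (8,6) — EXIT via right edge, pos 8
Path length (cell visits): 3

Answer: 3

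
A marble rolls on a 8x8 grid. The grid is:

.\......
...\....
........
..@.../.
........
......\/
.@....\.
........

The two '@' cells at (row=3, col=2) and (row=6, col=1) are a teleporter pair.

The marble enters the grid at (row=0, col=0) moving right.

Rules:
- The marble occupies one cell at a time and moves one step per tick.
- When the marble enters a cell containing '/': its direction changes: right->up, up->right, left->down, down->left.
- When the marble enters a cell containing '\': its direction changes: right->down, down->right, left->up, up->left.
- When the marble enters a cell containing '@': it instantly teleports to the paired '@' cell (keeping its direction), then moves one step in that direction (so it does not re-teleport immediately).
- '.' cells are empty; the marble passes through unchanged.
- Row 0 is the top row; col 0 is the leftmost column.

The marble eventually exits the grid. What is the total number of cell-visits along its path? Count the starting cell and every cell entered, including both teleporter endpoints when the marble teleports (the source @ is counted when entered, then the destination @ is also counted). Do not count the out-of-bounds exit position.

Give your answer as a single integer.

Answer: 13

Derivation:
Step 1: enter (0,0), '.' pass, move right to (0,1)
Step 2: enter (0,1), '\' deflects right->down, move down to (1,1)
Step 3: enter (1,1), '.' pass, move down to (2,1)
Step 4: enter (2,1), '.' pass, move down to (3,1)
Step 5: enter (3,1), '.' pass, move down to (4,1)
Step 6: enter (4,1), '.' pass, move down to (5,1)
Step 7: enter (5,1), '.' pass, move down to (6,1)
Step 8: enter (6,1), '@' teleport (6,1)->(3,2), also enter (3,2), move down to (4,2)
Step 9: enter (4,2), '.' pass, move down to (5,2)
Step 10: enter (5,2), '.' pass, move down to (6,2)
Step 11: enter (6,2), '.' pass, move down to (7,2)
Step 12: enter (7,2), '.' pass, move down to (8,2)
Step 13: at (8,2) — EXIT via bottom edge, pos 2
Path length (cell visits): 13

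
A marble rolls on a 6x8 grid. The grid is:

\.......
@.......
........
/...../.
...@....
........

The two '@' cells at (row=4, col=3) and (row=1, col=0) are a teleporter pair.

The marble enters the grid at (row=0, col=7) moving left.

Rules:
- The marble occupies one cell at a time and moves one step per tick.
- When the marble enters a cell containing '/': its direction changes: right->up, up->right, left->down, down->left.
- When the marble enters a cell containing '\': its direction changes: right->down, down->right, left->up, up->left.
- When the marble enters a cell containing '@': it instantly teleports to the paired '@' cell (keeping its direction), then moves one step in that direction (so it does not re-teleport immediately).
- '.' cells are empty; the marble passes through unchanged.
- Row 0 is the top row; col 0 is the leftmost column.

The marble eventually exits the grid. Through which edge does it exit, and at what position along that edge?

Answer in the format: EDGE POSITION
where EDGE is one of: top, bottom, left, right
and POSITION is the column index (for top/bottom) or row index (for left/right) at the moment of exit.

Answer: top 0

Derivation:
Step 1: enter (0,7), '.' pass, move left to (0,6)
Step 2: enter (0,6), '.' pass, move left to (0,5)
Step 3: enter (0,5), '.' pass, move left to (0,4)
Step 4: enter (0,4), '.' pass, move left to (0,3)
Step 5: enter (0,3), '.' pass, move left to (0,2)
Step 6: enter (0,2), '.' pass, move left to (0,1)
Step 7: enter (0,1), '.' pass, move left to (0,0)
Step 8: enter (0,0), '\' deflects left->up, move up to (-1,0)
Step 9: at (-1,0) — EXIT via top edge, pos 0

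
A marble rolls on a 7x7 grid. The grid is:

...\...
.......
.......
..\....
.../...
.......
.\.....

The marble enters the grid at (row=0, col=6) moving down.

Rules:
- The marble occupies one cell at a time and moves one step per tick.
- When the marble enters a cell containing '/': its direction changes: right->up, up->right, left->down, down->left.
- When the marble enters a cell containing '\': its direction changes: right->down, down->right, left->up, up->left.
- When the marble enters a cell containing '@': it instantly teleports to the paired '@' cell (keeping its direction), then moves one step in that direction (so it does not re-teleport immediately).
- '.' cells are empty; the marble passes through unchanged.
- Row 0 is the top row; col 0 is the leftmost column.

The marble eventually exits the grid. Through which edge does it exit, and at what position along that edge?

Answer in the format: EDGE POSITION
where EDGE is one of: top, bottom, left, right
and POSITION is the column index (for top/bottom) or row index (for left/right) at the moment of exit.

Answer: bottom 6

Derivation:
Step 1: enter (0,6), '.' pass, move down to (1,6)
Step 2: enter (1,6), '.' pass, move down to (2,6)
Step 3: enter (2,6), '.' pass, move down to (3,6)
Step 4: enter (3,6), '.' pass, move down to (4,6)
Step 5: enter (4,6), '.' pass, move down to (5,6)
Step 6: enter (5,6), '.' pass, move down to (6,6)
Step 7: enter (6,6), '.' pass, move down to (7,6)
Step 8: at (7,6) — EXIT via bottom edge, pos 6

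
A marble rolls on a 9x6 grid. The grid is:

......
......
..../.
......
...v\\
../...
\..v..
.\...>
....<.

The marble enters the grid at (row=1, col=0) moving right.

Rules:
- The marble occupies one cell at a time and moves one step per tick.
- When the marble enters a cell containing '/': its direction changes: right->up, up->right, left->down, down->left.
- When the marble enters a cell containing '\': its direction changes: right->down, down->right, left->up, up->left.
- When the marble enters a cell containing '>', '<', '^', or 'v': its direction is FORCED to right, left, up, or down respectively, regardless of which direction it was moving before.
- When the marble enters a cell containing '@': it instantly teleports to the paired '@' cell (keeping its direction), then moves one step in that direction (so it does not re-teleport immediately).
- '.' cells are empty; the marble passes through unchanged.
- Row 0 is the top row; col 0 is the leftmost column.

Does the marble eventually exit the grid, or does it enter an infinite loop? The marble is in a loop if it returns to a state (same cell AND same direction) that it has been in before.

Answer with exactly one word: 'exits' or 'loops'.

Step 1: enter (1,0), '.' pass, move right to (1,1)
Step 2: enter (1,1), '.' pass, move right to (1,2)
Step 3: enter (1,2), '.' pass, move right to (1,3)
Step 4: enter (1,3), '.' pass, move right to (1,4)
Step 5: enter (1,4), '.' pass, move right to (1,5)
Step 6: enter (1,5), '.' pass, move right to (1,6)
Step 7: at (1,6) — EXIT via right edge, pos 1

Answer: exits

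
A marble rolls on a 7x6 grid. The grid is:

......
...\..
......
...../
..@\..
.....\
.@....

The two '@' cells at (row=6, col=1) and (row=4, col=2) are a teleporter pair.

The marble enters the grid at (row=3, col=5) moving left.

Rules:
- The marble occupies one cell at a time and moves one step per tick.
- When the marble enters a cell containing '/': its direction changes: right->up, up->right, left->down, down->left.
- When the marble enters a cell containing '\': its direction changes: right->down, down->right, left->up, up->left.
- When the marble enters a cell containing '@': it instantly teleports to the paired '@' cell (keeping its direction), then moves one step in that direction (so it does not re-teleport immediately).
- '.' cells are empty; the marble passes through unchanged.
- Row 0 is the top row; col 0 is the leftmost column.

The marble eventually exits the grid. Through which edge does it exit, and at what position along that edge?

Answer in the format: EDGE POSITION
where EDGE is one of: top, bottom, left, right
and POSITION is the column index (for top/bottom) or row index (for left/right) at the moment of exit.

Answer: right 5

Derivation:
Step 1: enter (3,5), '/' deflects left->down, move down to (4,5)
Step 2: enter (4,5), '.' pass, move down to (5,5)
Step 3: enter (5,5), '\' deflects down->right, move right to (5,6)
Step 4: at (5,6) — EXIT via right edge, pos 5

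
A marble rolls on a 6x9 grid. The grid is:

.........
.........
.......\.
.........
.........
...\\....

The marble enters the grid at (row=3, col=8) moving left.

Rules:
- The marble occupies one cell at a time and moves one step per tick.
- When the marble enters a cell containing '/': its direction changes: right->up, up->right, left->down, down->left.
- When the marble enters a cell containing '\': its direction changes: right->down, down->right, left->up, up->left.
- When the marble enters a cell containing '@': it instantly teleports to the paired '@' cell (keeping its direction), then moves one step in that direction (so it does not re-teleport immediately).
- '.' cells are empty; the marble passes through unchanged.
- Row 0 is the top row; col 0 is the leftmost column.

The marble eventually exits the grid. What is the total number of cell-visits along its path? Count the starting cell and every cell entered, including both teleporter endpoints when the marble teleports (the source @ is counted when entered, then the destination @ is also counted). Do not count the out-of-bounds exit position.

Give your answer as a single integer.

Answer: 9

Derivation:
Step 1: enter (3,8), '.' pass, move left to (3,7)
Step 2: enter (3,7), '.' pass, move left to (3,6)
Step 3: enter (3,6), '.' pass, move left to (3,5)
Step 4: enter (3,5), '.' pass, move left to (3,4)
Step 5: enter (3,4), '.' pass, move left to (3,3)
Step 6: enter (3,3), '.' pass, move left to (3,2)
Step 7: enter (3,2), '.' pass, move left to (3,1)
Step 8: enter (3,1), '.' pass, move left to (3,0)
Step 9: enter (3,0), '.' pass, move left to (3,-1)
Step 10: at (3,-1) — EXIT via left edge, pos 3
Path length (cell visits): 9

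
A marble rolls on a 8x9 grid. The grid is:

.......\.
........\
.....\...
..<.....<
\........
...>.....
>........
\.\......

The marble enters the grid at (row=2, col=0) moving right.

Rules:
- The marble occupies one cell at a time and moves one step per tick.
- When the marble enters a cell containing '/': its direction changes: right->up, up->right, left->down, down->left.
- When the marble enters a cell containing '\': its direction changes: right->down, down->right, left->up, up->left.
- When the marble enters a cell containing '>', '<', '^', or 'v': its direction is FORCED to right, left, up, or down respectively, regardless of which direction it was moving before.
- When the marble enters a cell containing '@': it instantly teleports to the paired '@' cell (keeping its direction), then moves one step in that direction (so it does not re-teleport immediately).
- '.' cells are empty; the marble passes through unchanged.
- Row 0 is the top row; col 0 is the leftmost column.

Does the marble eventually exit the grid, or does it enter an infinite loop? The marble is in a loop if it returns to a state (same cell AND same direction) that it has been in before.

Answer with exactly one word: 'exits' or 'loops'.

Step 1: enter (2,0), '.' pass, move right to (2,1)
Step 2: enter (2,1), '.' pass, move right to (2,2)
Step 3: enter (2,2), '.' pass, move right to (2,3)
Step 4: enter (2,3), '.' pass, move right to (2,4)
Step 5: enter (2,4), '.' pass, move right to (2,5)
Step 6: enter (2,5), '\' deflects right->down, move down to (3,5)
Step 7: enter (3,5), '.' pass, move down to (4,5)
Step 8: enter (4,5), '.' pass, move down to (5,5)
Step 9: enter (5,5), '.' pass, move down to (6,5)
Step 10: enter (6,5), '.' pass, move down to (7,5)
Step 11: enter (7,5), '.' pass, move down to (8,5)
Step 12: at (8,5) — EXIT via bottom edge, pos 5

Answer: exits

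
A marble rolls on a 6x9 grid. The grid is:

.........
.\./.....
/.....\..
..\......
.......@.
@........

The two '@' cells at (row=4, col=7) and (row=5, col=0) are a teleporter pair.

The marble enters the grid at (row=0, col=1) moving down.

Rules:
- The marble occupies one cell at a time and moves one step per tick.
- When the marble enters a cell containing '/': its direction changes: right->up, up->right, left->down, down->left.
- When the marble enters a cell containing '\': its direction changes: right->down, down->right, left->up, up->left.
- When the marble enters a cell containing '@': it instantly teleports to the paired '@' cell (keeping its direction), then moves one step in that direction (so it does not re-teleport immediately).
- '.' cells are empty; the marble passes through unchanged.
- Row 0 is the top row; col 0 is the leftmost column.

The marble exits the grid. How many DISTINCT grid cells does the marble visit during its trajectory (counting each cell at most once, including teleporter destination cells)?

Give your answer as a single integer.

Step 1: enter (0,1), '.' pass, move down to (1,1)
Step 2: enter (1,1), '\' deflects down->right, move right to (1,2)
Step 3: enter (1,2), '.' pass, move right to (1,3)
Step 4: enter (1,3), '/' deflects right->up, move up to (0,3)
Step 5: enter (0,3), '.' pass, move up to (-1,3)
Step 6: at (-1,3) — EXIT via top edge, pos 3
Distinct cells visited: 5 (path length 5)

Answer: 5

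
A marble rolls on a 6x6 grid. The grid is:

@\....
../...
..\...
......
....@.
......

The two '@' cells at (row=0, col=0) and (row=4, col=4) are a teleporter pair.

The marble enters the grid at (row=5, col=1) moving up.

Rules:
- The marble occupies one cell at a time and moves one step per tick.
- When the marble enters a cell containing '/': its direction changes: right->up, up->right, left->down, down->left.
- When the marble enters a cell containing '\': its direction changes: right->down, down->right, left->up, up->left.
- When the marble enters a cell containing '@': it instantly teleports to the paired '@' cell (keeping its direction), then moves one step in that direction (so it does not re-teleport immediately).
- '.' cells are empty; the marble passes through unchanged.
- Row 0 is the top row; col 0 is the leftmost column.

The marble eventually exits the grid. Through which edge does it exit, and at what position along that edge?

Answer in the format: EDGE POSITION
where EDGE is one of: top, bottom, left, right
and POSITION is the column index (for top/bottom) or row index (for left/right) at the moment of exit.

Answer: left 4

Derivation:
Step 1: enter (5,1), '.' pass, move up to (4,1)
Step 2: enter (4,1), '.' pass, move up to (3,1)
Step 3: enter (3,1), '.' pass, move up to (2,1)
Step 4: enter (2,1), '.' pass, move up to (1,1)
Step 5: enter (1,1), '.' pass, move up to (0,1)
Step 6: enter (0,1), '\' deflects up->left, move left to (0,0)
Step 7: enter (0,0), '@' teleport (0,0)->(4,4), also enter (4,4), move left to (4,3)
Step 8: enter (4,3), '.' pass, move left to (4,2)
Step 9: enter (4,2), '.' pass, move left to (4,1)
Step 10: enter (4,1), '.' pass, move left to (4,0)
Step 11: enter (4,0), '.' pass, move left to (4,-1)
Step 12: at (4,-1) — EXIT via left edge, pos 4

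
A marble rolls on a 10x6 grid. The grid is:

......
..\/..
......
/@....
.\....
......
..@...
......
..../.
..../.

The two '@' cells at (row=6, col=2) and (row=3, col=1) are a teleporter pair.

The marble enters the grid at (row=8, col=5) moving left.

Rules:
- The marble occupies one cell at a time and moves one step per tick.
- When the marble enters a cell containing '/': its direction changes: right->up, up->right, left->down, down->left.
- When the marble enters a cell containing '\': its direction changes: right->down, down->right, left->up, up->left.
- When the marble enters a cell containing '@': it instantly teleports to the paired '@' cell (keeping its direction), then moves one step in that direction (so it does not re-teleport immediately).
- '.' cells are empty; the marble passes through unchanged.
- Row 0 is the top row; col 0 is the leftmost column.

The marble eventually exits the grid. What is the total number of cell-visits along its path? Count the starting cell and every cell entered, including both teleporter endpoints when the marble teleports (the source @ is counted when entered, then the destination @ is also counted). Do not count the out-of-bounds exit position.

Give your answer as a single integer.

Step 1: enter (8,5), '.' pass, move left to (8,4)
Step 2: enter (8,4), '/' deflects left->down, move down to (9,4)
Step 3: enter (9,4), '/' deflects down->left, move left to (9,3)
Step 4: enter (9,3), '.' pass, move left to (9,2)
Step 5: enter (9,2), '.' pass, move left to (9,1)
Step 6: enter (9,1), '.' pass, move left to (9,0)
Step 7: enter (9,0), '.' pass, move left to (9,-1)
Step 8: at (9,-1) — EXIT via left edge, pos 9
Path length (cell visits): 7

Answer: 7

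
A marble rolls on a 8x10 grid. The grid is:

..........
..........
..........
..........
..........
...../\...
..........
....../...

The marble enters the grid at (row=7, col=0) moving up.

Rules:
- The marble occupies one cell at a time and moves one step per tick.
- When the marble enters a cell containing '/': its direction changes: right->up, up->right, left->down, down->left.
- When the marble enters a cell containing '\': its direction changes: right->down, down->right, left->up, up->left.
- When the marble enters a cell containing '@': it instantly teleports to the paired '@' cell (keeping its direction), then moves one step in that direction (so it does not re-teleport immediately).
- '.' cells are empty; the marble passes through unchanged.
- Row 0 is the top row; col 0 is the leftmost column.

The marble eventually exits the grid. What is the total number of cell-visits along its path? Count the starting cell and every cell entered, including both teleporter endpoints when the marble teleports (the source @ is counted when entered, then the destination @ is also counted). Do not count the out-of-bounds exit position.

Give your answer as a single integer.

Answer: 8

Derivation:
Step 1: enter (7,0), '.' pass, move up to (6,0)
Step 2: enter (6,0), '.' pass, move up to (5,0)
Step 3: enter (5,0), '.' pass, move up to (4,0)
Step 4: enter (4,0), '.' pass, move up to (3,0)
Step 5: enter (3,0), '.' pass, move up to (2,0)
Step 6: enter (2,0), '.' pass, move up to (1,0)
Step 7: enter (1,0), '.' pass, move up to (0,0)
Step 8: enter (0,0), '.' pass, move up to (-1,0)
Step 9: at (-1,0) — EXIT via top edge, pos 0
Path length (cell visits): 8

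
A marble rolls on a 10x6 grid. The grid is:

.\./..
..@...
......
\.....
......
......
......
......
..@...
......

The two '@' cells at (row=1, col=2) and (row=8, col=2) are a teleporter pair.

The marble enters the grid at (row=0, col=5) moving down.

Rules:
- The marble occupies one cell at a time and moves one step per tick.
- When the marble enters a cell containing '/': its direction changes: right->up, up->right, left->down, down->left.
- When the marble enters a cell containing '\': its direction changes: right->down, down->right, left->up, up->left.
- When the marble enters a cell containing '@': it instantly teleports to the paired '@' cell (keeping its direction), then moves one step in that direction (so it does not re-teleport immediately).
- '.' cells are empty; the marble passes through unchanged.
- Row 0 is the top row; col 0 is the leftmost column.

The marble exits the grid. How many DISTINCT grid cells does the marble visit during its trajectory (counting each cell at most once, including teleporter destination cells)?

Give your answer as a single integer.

Step 1: enter (0,5), '.' pass, move down to (1,5)
Step 2: enter (1,5), '.' pass, move down to (2,5)
Step 3: enter (2,5), '.' pass, move down to (3,5)
Step 4: enter (3,5), '.' pass, move down to (4,5)
Step 5: enter (4,5), '.' pass, move down to (5,5)
Step 6: enter (5,5), '.' pass, move down to (6,5)
Step 7: enter (6,5), '.' pass, move down to (7,5)
Step 8: enter (7,5), '.' pass, move down to (8,5)
Step 9: enter (8,5), '.' pass, move down to (9,5)
Step 10: enter (9,5), '.' pass, move down to (10,5)
Step 11: at (10,5) — EXIT via bottom edge, pos 5
Distinct cells visited: 10 (path length 10)

Answer: 10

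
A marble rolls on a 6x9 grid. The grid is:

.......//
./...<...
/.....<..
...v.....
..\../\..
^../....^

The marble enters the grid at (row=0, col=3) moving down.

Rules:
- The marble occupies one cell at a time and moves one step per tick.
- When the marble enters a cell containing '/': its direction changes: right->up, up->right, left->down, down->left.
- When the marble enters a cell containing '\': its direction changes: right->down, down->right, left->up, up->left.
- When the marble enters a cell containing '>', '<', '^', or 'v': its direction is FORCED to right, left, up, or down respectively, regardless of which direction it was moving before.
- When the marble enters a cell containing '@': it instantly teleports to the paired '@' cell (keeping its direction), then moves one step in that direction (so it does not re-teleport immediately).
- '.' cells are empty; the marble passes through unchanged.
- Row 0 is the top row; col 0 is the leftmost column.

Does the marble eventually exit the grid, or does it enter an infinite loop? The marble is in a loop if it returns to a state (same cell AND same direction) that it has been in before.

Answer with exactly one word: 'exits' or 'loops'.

Answer: loops

Derivation:
Step 1: enter (0,3), '.' pass, move down to (1,3)
Step 2: enter (1,3), '.' pass, move down to (2,3)
Step 3: enter (2,3), '.' pass, move down to (3,3)
Step 4: enter (3,3), 'v' forces down->down, move down to (4,3)
Step 5: enter (4,3), '.' pass, move down to (5,3)
Step 6: enter (5,3), '/' deflects down->left, move left to (5,2)
Step 7: enter (5,2), '.' pass, move left to (5,1)
Step 8: enter (5,1), '.' pass, move left to (5,0)
Step 9: enter (5,0), '^' forces left->up, move up to (4,0)
Step 10: enter (4,0), '.' pass, move up to (3,0)
Step 11: enter (3,0), '.' pass, move up to (2,0)
Step 12: enter (2,0), '/' deflects up->right, move right to (2,1)
Step 13: enter (2,1), '.' pass, move right to (2,2)
Step 14: enter (2,2), '.' pass, move right to (2,3)
Step 15: enter (2,3), '.' pass, move right to (2,4)
Step 16: enter (2,4), '.' pass, move right to (2,5)
Step 17: enter (2,5), '.' pass, move right to (2,6)
Step 18: enter (2,6), '<' forces right->left, move left to (2,5)
Step 19: enter (2,5), '.' pass, move left to (2,4)
Step 20: enter (2,4), '.' pass, move left to (2,3)
Step 21: enter (2,3), '.' pass, move left to (2,2)
Step 22: enter (2,2), '.' pass, move left to (2,1)
Step 23: enter (2,1), '.' pass, move left to (2,0)
Step 24: enter (2,0), '/' deflects left->down, move down to (3,0)
Step 25: enter (3,0), '.' pass, move down to (4,0)
Step 26: enter (4,0), '.' pass, move down to (5,0)
Step 27: enter (5,0), '^' forces down->up, move up to (4,0)
Step 28: at (4,0) dir=up — LOOP DETECTED (seen before)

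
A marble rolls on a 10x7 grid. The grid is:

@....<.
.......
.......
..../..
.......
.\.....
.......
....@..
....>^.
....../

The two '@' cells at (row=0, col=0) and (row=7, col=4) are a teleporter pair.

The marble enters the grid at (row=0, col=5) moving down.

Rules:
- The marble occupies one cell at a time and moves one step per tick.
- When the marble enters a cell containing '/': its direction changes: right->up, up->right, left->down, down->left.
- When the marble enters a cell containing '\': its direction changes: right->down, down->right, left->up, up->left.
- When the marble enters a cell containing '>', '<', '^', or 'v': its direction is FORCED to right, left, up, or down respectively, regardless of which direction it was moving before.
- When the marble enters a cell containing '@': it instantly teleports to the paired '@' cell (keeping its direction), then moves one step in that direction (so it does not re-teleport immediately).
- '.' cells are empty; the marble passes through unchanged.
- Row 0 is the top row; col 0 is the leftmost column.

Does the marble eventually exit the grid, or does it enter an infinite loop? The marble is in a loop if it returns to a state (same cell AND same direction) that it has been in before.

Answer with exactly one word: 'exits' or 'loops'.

Answer: exits

Derivation:
Step 1: enter (0,5), '<' forces down->left, move left to (0,4)
Step 2: enter (0,4), '.' pass, move left to (0,3)
Step 3: enter (0,3), '.' pass, move left to (0,2)
Step 4: enter (0,2), '.' pass, move left to (0,1)
Step 5: enter (0,1), '.' pass, move left to (0,0)
Step 6: enter (0,0), '@' teleport (0,0)->(7,4), also enter (7,4), move left to (7,3)
Step 7: enter (7,3), '.' pass, move left to (7,2)
Step 8: enter (7,2), '.' pass, move left to (7,1)
Step 9: enter (7,1), '.' pass, move left to (7,0)
Step 10: enter (7,0), '.' pass, move left to (7,-1)
Step 11: at (7,-1) — EXIT via left edge, pos 7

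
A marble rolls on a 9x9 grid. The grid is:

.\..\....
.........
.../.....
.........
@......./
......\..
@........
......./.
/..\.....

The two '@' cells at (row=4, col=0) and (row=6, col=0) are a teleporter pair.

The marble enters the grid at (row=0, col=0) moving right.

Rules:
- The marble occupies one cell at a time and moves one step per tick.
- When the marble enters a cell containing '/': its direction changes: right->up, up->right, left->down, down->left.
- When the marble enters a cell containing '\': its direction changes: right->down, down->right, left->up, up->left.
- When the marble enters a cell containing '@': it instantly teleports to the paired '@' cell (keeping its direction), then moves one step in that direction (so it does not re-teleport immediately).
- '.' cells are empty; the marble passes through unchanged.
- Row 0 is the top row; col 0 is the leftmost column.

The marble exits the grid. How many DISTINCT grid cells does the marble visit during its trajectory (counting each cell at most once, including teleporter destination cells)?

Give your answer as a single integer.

Answer: 10

Derivation:
Step 1: enter (0,0), '.' pass, move right to (0,1)
Step 2: enter (0,1), '\' deflects right->down, move down to (1,1)
Step 3: enter (1,1), '.' pass, move down to (2,1)
Step 4: enter (2,1), '.' pass, move down to (3,1)
Step 5: enter (3,1), '.' pass, move down to (4,1)
Step 6: enter (4,1), '.' pass, move down to (5,1)
Step 7: enter (5,1), '.' pass, move down to (6,1)
Step 8: enter (6,1), '.' pass, move down to (7,1)
Step 9: enter (7,1), '.' pass, move down to (8,1)
Step 10: enter (8,1), '.' pass, move down to (9,1)
Step 11: at (9,1) — EXIT via bottom edge, pos 1
Distinct cells visited: 10 (path length 10)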